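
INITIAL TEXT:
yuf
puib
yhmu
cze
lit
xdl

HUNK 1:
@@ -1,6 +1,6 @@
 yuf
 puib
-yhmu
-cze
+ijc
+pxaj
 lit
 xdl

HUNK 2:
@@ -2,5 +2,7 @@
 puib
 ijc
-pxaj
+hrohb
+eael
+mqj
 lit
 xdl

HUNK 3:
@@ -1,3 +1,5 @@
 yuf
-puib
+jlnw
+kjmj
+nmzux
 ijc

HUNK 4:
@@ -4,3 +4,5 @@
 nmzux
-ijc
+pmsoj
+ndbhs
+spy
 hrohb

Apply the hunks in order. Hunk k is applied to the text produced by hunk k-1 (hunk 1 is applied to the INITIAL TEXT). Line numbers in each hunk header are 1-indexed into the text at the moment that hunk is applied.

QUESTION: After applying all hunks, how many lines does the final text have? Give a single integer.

Answer: 12

Derivation:
Hunk 1: at line 1 remove [yhmu,cze] add [ijc,pxaj] -> 6 lines: yuf puib ijc pxaj lit xdl
Hunk 2: at line 2 remove [pxaj] add [hrohb,eael,mqj] -> 8 lines: yuf puib ijc hrohb eael mqj lit xdl
Hunk 3: at line 1 remove [puib] add [jlnw,kjmj,nmzux] -> 10 lines: yuf jlnw kjmj nmzux ijc hrohb eael mqj lit xdl
Hunk 4: at line 4 remove [ijc] add [pmsoj,ndbhs,spy] -> 12 lines: yuf jlnw kjmj nmzux pmsoj ndbhs spy hrohb eael mqj lit xdl
Final line count: 12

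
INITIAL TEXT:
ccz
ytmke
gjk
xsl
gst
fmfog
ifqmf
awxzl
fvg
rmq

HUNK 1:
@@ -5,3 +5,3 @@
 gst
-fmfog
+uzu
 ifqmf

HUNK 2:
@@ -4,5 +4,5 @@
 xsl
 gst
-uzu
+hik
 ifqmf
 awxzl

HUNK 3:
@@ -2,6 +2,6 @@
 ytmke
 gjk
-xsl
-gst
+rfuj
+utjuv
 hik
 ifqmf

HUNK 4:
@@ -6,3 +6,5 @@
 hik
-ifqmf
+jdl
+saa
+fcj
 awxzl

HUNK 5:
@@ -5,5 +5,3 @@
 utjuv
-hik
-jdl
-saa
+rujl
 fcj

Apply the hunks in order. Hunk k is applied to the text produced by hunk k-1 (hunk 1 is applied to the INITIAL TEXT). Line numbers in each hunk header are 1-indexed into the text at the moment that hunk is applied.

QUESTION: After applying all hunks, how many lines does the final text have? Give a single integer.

Hunk 1: at line 5 remove [fmfog] add [uzu] -> 10 lines: ccz ytmke gjk xsl gst uzu ifqmf awxzl fvg rmq
Hunk 2: at line 4 remove [uzu] add [hik] -> 10 lines: ccz ytmke gjk xsl gst hik ifqmf awxzl fvg rmq
Hunk 3: at line 2 remove [xsl,gst] add [rfuj,utjuv] -> 10 lines: ccz ytmke gjk rfuj utjuv hik ifqmf awxzl fvg rmq
Hunk 4: at line 6 remove [ifqmf] add [jdl,saa,fcj] -> 12 lines: ccz ytmke gjk rfuj utjuv hik jdl saa fcj awxzl fvg rmq
Hunk 5: at line 5 remove [hik,jdl,saa] add [rujl] -> 10 lines: ccz ytmke gjk rfuj utjuv rujl fcj awxzl fvg rmq
Final line count: 10

Answer: 10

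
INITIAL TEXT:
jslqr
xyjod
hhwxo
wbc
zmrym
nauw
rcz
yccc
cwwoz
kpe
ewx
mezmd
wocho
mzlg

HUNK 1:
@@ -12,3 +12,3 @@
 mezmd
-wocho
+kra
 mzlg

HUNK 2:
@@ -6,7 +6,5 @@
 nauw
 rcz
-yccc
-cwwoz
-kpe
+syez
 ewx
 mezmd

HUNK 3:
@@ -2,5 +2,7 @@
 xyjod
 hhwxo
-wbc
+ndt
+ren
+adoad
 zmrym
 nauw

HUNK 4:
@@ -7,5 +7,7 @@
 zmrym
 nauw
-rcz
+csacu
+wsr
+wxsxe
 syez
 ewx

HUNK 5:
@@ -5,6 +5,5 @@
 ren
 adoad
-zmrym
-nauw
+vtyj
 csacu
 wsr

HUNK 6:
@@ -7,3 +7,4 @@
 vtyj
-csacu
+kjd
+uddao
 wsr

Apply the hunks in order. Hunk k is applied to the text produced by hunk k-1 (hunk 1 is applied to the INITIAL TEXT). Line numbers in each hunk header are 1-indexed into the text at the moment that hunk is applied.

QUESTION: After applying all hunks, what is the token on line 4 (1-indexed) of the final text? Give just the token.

Answer: ndt

Derivation:
Hunk 1: at line 12 remove [wocho] add [kra] -> 14 lines: jslqr xyjod hhwxo wbc zmrym nauw rcz yccc cwwoz kpe ewx mezmd kra mzlg
Hunk 2: at line 6 remove [yccc,cwwoz,kpe] add [syez] -> 12 lines: jslqr xyjod hhwxo wbc zmrym nauw rcz syez ewx mezmd kra mzlg
Hunk 3: at line 2 remove [wbc] add [ndt,ren,adoad] -> 14 lines: jslqr xyjod hhwxo ndt ren adoad zmrym nauw rcz syez ewx mezmd kra mzlg
Hunk 4: at line 7 remove [rcz] add [csacu,wsr,wxsxe] -> 16 lines: jslqr xyjod hhwxo ndt ren adoad zmrym nauw csacu wsr wxsxe syez ewx mezmd kra mzlg
Hunk 5: at line 5 remove [zmrym,nauw] add [vtyj] -> 15 lines: jslqr xyjod hhwxo ndt ren adoad vtyj csacu wsr wxsxe syez ewx mezmd kra mzlg
Hunk 6: at line 7 remove [csacu] add [kjd,uddao] -> 16 lines: jslqr xyjod hhwxo ndt ren adoad vtyj kjd uddao wsr wxsxe syez ewx mezmd kra mzlg
Final line 4: ndt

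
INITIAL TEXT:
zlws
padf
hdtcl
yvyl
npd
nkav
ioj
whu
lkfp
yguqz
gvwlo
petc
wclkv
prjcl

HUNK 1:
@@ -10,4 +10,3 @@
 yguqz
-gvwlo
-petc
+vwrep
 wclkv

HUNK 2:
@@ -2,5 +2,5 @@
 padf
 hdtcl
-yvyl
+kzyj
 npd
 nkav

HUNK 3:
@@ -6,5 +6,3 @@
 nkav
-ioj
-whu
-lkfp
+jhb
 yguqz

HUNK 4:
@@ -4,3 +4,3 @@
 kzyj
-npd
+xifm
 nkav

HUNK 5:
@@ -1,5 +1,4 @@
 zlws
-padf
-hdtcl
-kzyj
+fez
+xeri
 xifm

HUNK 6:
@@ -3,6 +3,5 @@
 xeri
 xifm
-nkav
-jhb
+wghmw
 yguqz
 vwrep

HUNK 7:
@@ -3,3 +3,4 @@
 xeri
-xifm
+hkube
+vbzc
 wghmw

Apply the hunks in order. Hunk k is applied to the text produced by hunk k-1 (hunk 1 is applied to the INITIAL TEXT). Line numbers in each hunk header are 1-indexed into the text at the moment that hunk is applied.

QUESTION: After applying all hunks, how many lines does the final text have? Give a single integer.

Answer: 10

Derivation:
Hunk 1: at line 10 remove [gvwlo,petc] add [vwrep] -> 13 lines: zlws padf hdtcl yvyl npd nkav ioj whu lkfp yguqz vwrep wclkv prjcl
Hunk 2: at line 2 remove [yvyl] add [kzyj] -> 13 lines: zlws padf hdtcl kzyj npd nkav ioj whu lkfp yguqz vwrep wclkv prjcl
Hunk 3: at line 6 remove [ioj,whu,lkfp] add [jhb] -> 11 lines: zlws padf hdtcl kzyj npd nkav jhb yguqz vwrep wclkv prjcl
Hunk 4: at line 4 remove [npd] add [xifm] -> 11 lines: zlws padf hdtcl kzyj xifm nkav jhb yguqz vwrep wclkv prjcl
Hunk 5: at line 1 remove [padf,hdtcl,kzyj] add [fez,xeri] -> 10 lines: zlws fez xeri xifm nkav jhb yguqz vwrep wclkv prjcl
Hunk 6: at line 3 remove [nkav,jhb] add [wghmw] -> 9 lines: zlws fez xeri xifm wghmw yguqz vwrep wclkv prjcl
Hunk 7: at line 3 remove [xifm] add [hkube,vbzc] -> 10 lines: zlws fez xeri hkube vbzc wghmw yguqz vwrep wclkv prjcl
Final line count: 10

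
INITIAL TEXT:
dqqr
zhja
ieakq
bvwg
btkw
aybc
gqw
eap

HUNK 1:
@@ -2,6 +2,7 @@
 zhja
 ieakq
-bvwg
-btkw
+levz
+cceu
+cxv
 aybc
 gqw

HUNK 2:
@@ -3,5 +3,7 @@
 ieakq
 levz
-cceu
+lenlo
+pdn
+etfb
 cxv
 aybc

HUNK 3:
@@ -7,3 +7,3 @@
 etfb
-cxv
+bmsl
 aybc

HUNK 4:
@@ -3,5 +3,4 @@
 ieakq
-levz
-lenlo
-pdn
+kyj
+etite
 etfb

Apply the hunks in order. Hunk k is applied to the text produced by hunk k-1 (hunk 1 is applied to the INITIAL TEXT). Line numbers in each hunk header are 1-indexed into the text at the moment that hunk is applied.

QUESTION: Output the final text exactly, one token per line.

Answer: dqqr
zhja
ieakq
kyj
etite
etfb
bmsl
aybc
gqw
eap

Derivation:
Hunk 1: at line 2 remove [bvwg,btkw] add [levz,cceu,cxv] -> 9 lines: dqqr zhja ieakq levz cceu cxv aybc gqw eap
Hunk 2: at line 3 remove [cceu] add [lenlo,pdn,etfb] -> 11 lines: dqqr zhja ieakq levz lenlo pdn etfb cxv aybc gqw eap
Hunk 3: at line 7 remove [cxv] add [bmsl] -> 11 lines: dqqr zhja ieakq levz lenlo pdn etfb bmsl aybc gqw eap
Hunk 4: at line 3 remove [levz,lenlo,pdn] add [kyj,etite] -> 10 lines: dqqr zhja ieakq kyj etite etfb bmsl aybc gqw eap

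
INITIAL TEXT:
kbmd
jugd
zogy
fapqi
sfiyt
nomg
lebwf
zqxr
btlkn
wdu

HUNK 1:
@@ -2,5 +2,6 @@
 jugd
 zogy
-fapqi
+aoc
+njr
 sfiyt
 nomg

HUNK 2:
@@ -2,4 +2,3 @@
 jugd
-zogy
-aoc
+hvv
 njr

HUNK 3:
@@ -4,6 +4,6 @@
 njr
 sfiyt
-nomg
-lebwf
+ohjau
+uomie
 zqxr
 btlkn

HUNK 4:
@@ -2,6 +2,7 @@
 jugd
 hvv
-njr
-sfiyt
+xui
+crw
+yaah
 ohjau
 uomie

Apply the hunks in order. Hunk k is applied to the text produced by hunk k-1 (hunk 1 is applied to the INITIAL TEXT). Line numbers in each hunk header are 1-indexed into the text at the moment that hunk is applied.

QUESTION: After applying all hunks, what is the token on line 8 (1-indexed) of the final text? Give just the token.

Hunk 1: at line 2 remove [fapqi] add [aoc,njr] -> 11 lines: kbmd jugd zogy aoc njr sfiyt nomg lebwf zqxr btlkn wdu
Hunk 2: at line 2 remove [zogy,aoc] add [hvv] -> 10 lines: kbmd jugd hvv njr sfiyt nomg lebwf zqxr btlkn wdu
Hunk 3: at line 4 remove [nomg,lebwf] add [ohjau,uomie] -> 10 lines: kbmd jugd hvv njr sfiyt ohjau uomie zqxr btlkn wdu
Hunk 4: at line 2 remove [njr,sfiyt] add [xui,crw,yaah] -> 11 lines: kbmd jugd hvv xui crw yaah ohjau uomie zqxr btlkn wdu
Final line 8: uomie

Answer: uomie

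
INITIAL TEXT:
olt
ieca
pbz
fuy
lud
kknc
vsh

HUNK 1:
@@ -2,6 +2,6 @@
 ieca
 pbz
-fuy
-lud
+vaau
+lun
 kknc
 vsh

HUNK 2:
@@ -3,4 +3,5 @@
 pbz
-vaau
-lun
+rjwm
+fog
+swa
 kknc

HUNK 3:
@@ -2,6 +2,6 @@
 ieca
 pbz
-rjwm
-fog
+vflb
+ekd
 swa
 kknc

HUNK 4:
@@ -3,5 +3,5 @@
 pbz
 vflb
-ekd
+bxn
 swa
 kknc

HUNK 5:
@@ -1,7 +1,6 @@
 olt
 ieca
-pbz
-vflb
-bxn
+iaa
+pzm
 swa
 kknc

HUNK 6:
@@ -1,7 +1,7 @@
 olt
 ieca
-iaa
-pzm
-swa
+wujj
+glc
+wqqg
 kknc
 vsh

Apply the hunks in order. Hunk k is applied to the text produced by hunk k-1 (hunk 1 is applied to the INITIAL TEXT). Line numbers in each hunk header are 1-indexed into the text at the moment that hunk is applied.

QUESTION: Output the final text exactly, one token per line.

Hunk 1: at line 2 remove [fuy,lud] add [vaau,lun] -> 7 lines: olt ieca pbz vaau lun kknc vsh
Hunk 2: at line 3 remove [vaau,lun] add [rjwm,fog,swa] -> 8 lines: olt ieca pbz rjwm fog swa kknc vsh
Hunk 3: at line 2 remove [rjwm,fog] add [vflb,ekd] -> 8 lines: olt ieca pbz vflb ekd swa kknc vsh
Hunk 4: at line 3 remove [ekd] add [bxn] -> 8 lines: olt ieca pbz vflb bxn swa kknc vsh
Hunk 5: at line 1 remove [pbz,vflb,bxn] add [iaa,pzm] -> 7 lines: olt ieca iaa pzm swa kknc vsh
Hunk 6: at line 1 remove [iaa,pzm,swa] add [wujj,glc,wqqg] -> 7 lines: olt ieca wujj glc wqqg kknc vsh

Answer: olt
ieca
wujj
glc
wqqg
kknc
vsh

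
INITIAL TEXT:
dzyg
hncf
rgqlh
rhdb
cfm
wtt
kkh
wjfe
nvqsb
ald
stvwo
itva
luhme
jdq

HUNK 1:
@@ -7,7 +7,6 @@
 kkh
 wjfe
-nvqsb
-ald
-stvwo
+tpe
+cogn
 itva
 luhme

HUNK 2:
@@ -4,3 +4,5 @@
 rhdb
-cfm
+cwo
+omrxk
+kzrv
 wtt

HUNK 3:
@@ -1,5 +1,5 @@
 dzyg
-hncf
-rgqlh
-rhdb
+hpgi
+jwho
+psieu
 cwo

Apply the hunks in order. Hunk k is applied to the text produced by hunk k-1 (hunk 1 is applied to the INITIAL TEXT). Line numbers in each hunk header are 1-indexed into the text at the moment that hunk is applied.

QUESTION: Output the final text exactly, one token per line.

Answer: dzyg
hpgi
jwho
psieu
cwo
omrxk
kzrv
wtt
kkh
wjfe
tpe
cogn
itva
luhme
jdq

Derivation:
Hunk 1: at line 7 remove [nvqsb,ald,stvwo] add [tpe,cogn] -> 13 lines: dzyg hncf rgqlh rhdb cfm wtt kkh wjfe tpe cogn itva luhme jdq
Hunk 2: at line 4 remove [cfm] add [cwo,omrxk,kzrv] -> 15 lines: dzyg hncf rgqlh rhdb cwo omrxk kzrv wtt kkh wjfe tpe cogn itva luhme jdq
Hunk 3: at line 1 remove [hncf,rgqlh,rhdb] add [hpgi,jwho,psieu] -> 15 lines: dzyg hpgi jwho psieu cwo omrxk kzrv wtt kkh wjfe tpe cogn itva luhme jdq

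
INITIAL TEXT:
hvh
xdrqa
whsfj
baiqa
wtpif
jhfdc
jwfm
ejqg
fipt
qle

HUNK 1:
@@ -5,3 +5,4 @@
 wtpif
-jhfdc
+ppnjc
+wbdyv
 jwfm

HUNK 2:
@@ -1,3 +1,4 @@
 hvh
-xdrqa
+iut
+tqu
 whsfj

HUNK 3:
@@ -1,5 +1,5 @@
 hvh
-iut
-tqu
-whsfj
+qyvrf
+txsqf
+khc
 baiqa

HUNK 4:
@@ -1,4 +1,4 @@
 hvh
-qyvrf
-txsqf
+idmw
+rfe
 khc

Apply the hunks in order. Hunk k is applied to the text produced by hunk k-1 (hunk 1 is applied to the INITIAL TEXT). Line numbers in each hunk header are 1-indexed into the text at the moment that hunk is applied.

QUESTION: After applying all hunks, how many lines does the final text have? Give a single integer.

Answer: 12

Derivation:
Hunk 1: at line 5 remove [jhfdc] add [ppnjc,wbdyv] -> 11 lines: hvh xdrqa whsfj baiqa wtpif ppnjc wbdyv jwfm ejqg fipt qle
Hunk 2: at line 1 remove [xdrqa] add [iut,tqu] -> 12 lines: hvh iut tqu whsfj baiqa wtpif ppnjc wbdyv jwfm ejqg fipt qle
Hunk 3: at line 1 remove [iut,tqu,whsfj] add [qyvrf,txsqf,khc] -> 12 lines: hvh qyvrf txsqf khc baiqa wtpif ppnjc wbdyv jwfm ejqg fipt qle
Hunk 4: at line 1 remove [qyvrf,txsqf] add [idmw,rfe] -> 12 lines: hvh idmw rfe khc baiqa wtpif ppnjc wbdyv jwfm ejqg fipt qle
Final line count: 12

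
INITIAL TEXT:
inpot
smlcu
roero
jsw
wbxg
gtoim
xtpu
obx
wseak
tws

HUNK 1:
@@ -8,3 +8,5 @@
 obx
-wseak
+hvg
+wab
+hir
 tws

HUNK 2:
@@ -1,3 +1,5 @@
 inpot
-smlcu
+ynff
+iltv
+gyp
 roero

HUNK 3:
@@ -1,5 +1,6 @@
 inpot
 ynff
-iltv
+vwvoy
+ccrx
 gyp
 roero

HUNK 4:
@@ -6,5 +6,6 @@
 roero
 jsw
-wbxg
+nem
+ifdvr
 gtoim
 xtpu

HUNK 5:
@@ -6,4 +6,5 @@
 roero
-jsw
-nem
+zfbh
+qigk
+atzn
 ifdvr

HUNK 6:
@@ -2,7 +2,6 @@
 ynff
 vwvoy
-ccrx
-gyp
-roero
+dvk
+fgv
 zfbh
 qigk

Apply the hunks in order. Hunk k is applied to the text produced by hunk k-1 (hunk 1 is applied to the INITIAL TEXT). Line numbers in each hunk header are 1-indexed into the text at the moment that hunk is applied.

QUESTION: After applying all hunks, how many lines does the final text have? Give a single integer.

Answer: 16

Derivation:
Hunk 1: at line 8 remove [wseak] add [hvg,wab,hir] -> 12 lines: inpot smlcu roero jsw wbxg gtoim xtpu obx hvg wab hir tws
Hunk 2: at line 1 remove [smlcu] add [ynff,iltv,gyp] -> 14 lines: inpot ynff iltv gyp roero jsw wbxg gtoim xtpu obx hvg wab hir tws
Hunk 3: at line 1 remove [iltv] add [vwvoy,ccrx] -> 15 lines: inpot ynff vwvoy ccrx gyp roero jsw wbxg gtoim xtpu obx hvg wab hir tws
Hunk 4: at line 6 remove [wbxg] add [nem,ifdvr] -> 16 lines: inpot ynff vwvoy ccrx gyp roero jsw nem ifdvr gtoim xtpu obx hvg wab hir tws
Hunk 5: at line 6 remove [jsw,nem] add [zfbh,qigk,atzn] -> 17 lines: inpot ynff vwvoy ccrx gyp roero zfbh qigk atzn ifdvr gtoim xtpu obx hvg wab hir tws
Hunk 6: at line 2 remove [ccrx,gyp,roero] add [dvk,fgv] -> 16 lines: inpot ynff vwvoy dvk fgv zfbh qigk atzn ifdvr gtoim xtpu obx hvg wab hir tws
Final line count: 16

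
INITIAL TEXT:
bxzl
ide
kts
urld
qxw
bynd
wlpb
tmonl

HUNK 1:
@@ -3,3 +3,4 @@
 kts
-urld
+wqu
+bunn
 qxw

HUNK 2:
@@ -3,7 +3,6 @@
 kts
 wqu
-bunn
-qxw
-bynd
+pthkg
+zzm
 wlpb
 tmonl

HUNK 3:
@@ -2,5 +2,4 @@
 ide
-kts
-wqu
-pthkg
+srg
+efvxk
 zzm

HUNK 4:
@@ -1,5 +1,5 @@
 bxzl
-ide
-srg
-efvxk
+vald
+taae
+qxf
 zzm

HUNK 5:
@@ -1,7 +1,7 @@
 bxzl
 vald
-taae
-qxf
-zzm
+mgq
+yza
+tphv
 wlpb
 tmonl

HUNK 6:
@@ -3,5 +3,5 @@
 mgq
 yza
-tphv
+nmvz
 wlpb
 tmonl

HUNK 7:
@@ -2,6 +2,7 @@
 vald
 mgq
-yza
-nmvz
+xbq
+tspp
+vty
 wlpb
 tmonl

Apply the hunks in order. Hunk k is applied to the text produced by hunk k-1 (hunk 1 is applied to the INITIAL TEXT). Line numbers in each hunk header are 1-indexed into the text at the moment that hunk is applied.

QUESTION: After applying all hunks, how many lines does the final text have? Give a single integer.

Hunk 1: at line 3 remove [urld] add [wqu,bunn] -> 9 lines: bxzl ide kts wqu bunn qxw bynd wlpb tmonl
Hunk 2: at line 3 remove [bunn,qxw,bynd] add [pthkg,zzm] -> 8 lines: bxzl ide kts wqu pthkg zzm wlpb tmonl
Hunk 3: at line 2 remove [kts,wqu,pthkg] add [srg,efvxk] -> 7 lines: bxzl ide srg efvxk zzm wlpb tmonl
Hunk 4: at line 1 remove [ide,srg,efvxk] add [vald,taae,qxf] -> 7 lines: bxzl vald taae qxf zzm wlpb tmonl
Hunk 5: at line 1 remove [taae,qxf,zzm] add [mgq,yza,tphv] -> 7 lines: bxzl vald mgq yza tphv wlpb tmonl
Hunk 6: at line 3 remove [tphv] add [nmvz] -> 7 lines: bxzl vald mgq yza nmvz wlpb tmonl
Hunk 7: at line 2 remove [yza,nmvz] add [xbq,tspp,vty] -> 8 lines: bxzl vald mgq xbq tspp vty wlpb tmonl
Final line count: 8

Answer: 8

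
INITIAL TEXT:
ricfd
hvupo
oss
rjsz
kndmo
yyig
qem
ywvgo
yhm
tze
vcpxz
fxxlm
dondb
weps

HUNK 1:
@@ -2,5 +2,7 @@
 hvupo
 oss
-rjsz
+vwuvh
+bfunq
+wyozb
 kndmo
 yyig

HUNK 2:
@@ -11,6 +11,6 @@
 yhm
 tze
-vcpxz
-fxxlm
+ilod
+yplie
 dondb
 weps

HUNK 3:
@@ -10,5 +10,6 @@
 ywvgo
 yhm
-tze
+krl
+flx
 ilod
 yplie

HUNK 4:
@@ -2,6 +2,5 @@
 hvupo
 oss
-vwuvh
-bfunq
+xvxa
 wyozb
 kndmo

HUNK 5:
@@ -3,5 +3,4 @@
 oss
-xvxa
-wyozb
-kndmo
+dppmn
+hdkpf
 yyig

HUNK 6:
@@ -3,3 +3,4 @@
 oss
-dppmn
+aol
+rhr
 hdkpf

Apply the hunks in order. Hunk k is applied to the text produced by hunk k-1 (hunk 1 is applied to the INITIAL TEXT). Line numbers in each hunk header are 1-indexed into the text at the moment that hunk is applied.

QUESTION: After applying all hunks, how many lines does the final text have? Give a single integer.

Answer: 16

Derivation:
Hunk 1: at line 2 remove [rjsz] add [vwuvh,bfunq,wyozb] -> 16 lines: ricfd hvupo oss vwuvh bfunq wyozb kndmo yyig qem ywvgo yhm tze vcpxz fxxlm dondb weps
Hunk 2: at line 11 remove [vcpxz,fxxlm] add [ilod,yplie] -> 16 lines: ricfd hvupo oss vwuvh bfunq wyozb kndmo yyig qem ywvgo yhm tze ilod yplie dondb weps
Hunk 3: at line 10 remove [tze] add [krl,flx] -> 17 lines: ricfd hvupo oss vwuvh bfunq wyozb kndmo yyig qem ywvgo yhm krl flx ilod yplie dondb weps
Hunk 4: at line 2 remove [vwuvh,bfunq] add [xvxa] -> 16 lines: ricfd hvupo oss xvxa wyozb kndmo yyig qem ywvgo yhm krl flx ilod yplie dondb weps
Hunk 5: at line 3 remove [xvxa,wyozb,kndmo] add [dppmn,hdkpf] -> 15 lines: ricfd hvupo oss dppmn hdkpf yyig qem ywvgo yhm krl flx ilod yplie dondb weps
Hunk 6: at line 3 remove [dppmn] add [aol,rhr] -> 16 lines: ricfd hvupo oss aol rhr hdkpf yyig qem ywvgo yhm krl flx ilod yplie dondb weps
Final line count: 16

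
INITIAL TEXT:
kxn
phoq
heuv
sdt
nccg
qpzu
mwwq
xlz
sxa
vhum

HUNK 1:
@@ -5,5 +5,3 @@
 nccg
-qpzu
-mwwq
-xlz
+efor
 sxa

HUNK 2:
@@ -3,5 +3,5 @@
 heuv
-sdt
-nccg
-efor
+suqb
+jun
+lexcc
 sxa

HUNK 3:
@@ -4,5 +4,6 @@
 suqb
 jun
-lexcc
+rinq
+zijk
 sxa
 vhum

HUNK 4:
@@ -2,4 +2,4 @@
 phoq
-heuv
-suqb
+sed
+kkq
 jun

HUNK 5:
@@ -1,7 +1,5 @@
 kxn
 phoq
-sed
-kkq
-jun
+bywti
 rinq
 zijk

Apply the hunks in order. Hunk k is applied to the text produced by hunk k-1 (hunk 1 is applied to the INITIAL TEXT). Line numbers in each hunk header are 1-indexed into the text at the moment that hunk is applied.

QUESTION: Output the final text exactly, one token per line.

Answer: kxn
phoq
bywti
rinq
zijk
sxa
vhum

Derivation:
Hunk 1: at line 5 remove [qpzu,mwwq,xlz] add [efor] -> 8 lines: kxn phoq heuv sdt nccg efor sxa vhum
Hunk 2: at line 3 remove [sdt,nccg,efor] add [suqb,jun,lexcc] -> 8 lines: kxn phoq heuv suqb jun lexcc sxa vhum
Hunk 3: at line 4 remove [lexcc] add [rinq,zijk] -> 9 lines: kxn phoq heuv suqb jun rinq zijk sxa vhum
Hunk 4: at line 2 remove [heuv,suqb] add [sed,kkq] -> 9 lines: kxn phoq sed kkq jun rinq zijk sxa vhum
Hunk 5: at line 1 remove [sed,kkq,jun] add [bywti] -> 7 lines: kxn phoq bywti rinq zijk sxa vhum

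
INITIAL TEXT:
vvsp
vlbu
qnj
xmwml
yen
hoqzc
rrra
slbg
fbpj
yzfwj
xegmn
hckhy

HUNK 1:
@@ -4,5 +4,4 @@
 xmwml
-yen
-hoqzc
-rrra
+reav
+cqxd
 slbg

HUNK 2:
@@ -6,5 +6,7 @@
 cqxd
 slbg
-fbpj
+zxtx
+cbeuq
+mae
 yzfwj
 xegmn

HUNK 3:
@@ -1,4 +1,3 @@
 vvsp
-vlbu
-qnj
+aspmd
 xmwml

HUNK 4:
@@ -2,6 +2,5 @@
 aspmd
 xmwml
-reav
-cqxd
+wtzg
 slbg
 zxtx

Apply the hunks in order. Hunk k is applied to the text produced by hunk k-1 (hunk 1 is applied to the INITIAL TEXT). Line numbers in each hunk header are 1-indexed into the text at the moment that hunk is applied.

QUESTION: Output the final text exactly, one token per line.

Answer: vvsp
aspmd
xmwml
wtzg
slbg
zxtx
cbeuq
mae
yzfwj
xegmn
hckhy

Derivation:
Hunk 1: at line 4 remove [yen,hoqzc,rrra] add [reav,cqxd] -> 11 lines: vvsp vlbu qnj xmwml reav cqxd slbg fbpj yzfwj xegmn hckhy
Hunk 2: at line 6 remove [fbpj] add [zxtx,cbeuq,mae] -> 13 lines: vvsp vlbu qnj xmwml reav cqxd slbg zxtx cbeuq mae yzfwj xegmn hckhy
Hunk 3: at line 1 remove [vlbu,qnj] add [aspmd] -> 12 lines: vvsp aspmd xmwml reav cqxd slbg zxtx cbeuq mae yzfwj xegmn hckhy
Hunk 4: at line 2 remove [reav,cqxd] add [wtzg] -> 11 lines: vvsp aspmd xmwml wtzg slbg zxtx cbeuq mae yzfwj xegmn hckhy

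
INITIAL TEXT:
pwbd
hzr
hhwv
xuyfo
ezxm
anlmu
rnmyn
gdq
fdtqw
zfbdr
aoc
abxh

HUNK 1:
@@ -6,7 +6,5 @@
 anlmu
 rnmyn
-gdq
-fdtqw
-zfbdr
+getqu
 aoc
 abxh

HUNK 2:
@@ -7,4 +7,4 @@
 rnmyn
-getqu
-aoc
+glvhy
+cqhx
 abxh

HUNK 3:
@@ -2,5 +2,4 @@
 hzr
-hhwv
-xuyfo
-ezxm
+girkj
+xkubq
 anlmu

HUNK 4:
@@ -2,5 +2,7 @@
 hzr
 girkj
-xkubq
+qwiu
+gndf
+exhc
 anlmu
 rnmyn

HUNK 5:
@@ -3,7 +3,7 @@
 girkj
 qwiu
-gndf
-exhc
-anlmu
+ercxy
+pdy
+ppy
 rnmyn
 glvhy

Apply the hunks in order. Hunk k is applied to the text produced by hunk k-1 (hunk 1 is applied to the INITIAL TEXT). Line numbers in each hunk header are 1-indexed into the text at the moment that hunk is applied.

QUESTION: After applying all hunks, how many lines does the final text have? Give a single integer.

Answer: 11

Derivation:
Hunk 1: at line 6 remove [gdq,fdtqw,zfbdr] add [getqu] -> 10 lines: pwbd hzr hhwv xuyfo ezxm anlmu rnmyn getqu aoc abxh
Hunk 2: at line 7 remove [getqu,aoc] add [glvhy,cqhx] -> 10 lines: pwbd hzr hhwv xuyfo ezxm anlmu rnmyn glvhy cqhx abxh
Hunk 3: at line 2 remove [hhwv,xuyfo,ezxm] add [girkj,xkubq] -> 9 lines: pwbd hzr girkj xkubq anlmu rnmyn glvhy cqhx abxh
Hunk 4: at line 2 remove [xkubq] add [qwiu,gndf,exhc] -> 11 lines: pwbd hzr girkj qwiu gndf exhc anlmu rnmyn glvhy cqhx abxh
Hunk 5: at line 3 remove [gndf,exhc,anlmu] add [ercxy,pdy,ppy] -> 11 lines: pwbd hzr girkj qwiu ercxy pdy ppy rnmyn glvhy cqhx abxh
Final line count: 11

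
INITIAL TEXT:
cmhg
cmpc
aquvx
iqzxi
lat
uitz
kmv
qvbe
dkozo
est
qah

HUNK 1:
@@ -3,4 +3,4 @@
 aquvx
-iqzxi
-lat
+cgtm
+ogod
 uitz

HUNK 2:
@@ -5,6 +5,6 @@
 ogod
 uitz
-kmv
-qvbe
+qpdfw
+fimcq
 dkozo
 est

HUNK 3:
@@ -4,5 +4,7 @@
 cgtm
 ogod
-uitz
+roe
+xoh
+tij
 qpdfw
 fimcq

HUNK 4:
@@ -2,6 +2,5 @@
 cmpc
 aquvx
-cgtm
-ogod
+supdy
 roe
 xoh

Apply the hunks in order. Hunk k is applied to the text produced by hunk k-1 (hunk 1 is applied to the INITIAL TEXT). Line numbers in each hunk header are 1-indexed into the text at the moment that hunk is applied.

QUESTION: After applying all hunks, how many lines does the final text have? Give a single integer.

Answer: 12

Derivation:
Hunk 1: at line 3 remove [iqzxi,lat] add [cgtm,ogod] -> 11 lines: cmhg cmpc aquvx cgtm ogod uitz kmv qvbe dkozo est qah
Hunk 2: at line 5 remove [kmv,qvbe] add [qpdfw,fimcq] -> 11 lines: cmhg cmpc aquvx cgtm ogod uitz qpdfw fimcq dkozo est qah
Hunk 3: at line 4 remove [uitz] add [roe,xoh,tij] -> 13 lines: cmhg cmpc aquvx cgtm ogod roe xoh tij qpdfw fimcq dkozo est qah
Hunk 4: at line 2 remove [cgtm,ogod] add [supdy] -> 12 lines: cmhg cmpc aquvx supdy roe xoh tij qpdfw fimcq dkozo est qah
Final line count: 12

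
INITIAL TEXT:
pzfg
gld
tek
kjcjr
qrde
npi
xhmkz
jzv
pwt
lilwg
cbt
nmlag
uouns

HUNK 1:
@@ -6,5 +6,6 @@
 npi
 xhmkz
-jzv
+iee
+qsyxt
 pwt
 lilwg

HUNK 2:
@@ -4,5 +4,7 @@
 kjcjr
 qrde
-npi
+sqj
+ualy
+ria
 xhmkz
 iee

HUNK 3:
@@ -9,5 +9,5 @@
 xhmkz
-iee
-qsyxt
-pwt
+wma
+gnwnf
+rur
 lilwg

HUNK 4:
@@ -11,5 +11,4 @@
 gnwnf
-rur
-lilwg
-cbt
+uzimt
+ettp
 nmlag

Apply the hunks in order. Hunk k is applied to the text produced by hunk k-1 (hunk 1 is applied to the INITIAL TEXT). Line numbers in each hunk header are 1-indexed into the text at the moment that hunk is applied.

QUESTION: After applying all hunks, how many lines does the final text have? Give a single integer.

Answer: 15

Derivation:
Hunk 1: at line 6 remove [jzv] add [iee,qsyxt] -> 14 lines: pzfg gld tek kjcjr qrde npi xhmkz iee qsyxt pwt lilwg cbt nmlag uouns
Hunk 2: at line 4 remove [npi] add [sqj,ualy,ria] -> 16 lines: pzfg gld tek kjcjr qrde sqj ualy ria xhmkz iee qsyxt pwt lilwg cbt nmlag uouns
Hunk 3: at line 9 remove [iee,qsyxt,pwt] add [wma,gnwnf,rur] -> 16 lines: pzfg gld tek kjcjr qrde sqj ualy ria xhmkz wma gnwnf rur lilwg cbt nmlag uouns
Hunk 4: at line 11 remove [rur,lilwg,cbt] add [uzimt,ettp] -> 15 lines: pzfg gld tek kjcjr qrde sqj ualy ria xhmkz wma gnwnf uzimt ettp nmlag uouns
Final line count: 15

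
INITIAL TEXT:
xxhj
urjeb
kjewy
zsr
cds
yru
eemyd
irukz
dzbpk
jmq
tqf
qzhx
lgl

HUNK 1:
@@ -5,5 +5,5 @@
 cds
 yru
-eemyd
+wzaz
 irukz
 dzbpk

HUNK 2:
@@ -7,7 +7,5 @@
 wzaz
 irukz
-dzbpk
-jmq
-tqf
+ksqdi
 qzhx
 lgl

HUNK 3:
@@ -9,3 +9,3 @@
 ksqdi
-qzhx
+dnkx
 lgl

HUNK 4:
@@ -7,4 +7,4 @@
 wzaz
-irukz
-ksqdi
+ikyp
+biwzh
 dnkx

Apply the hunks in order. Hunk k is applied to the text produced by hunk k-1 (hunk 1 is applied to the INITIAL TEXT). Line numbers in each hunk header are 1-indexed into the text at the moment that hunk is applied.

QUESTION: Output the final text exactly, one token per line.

Answer: xxhj
urjeb
kjewy
zsr
cds
yru
wzaz
ikyp
biwzh
dnkx
lgl

Derivation:
Hunk 1: at line 5 remove [eemyd] add [wzaz] -> 13 lines: xxhj urjeb kjewy zsr cds yru wzaz irukz dzbpk jmq tqf qzhx lgl
Hunk 2: at line 7 remove [dzbpk,jmq,tqf] add [ksqdi] -> 11 lines: xxhj urjeb kjewy zsr cds yru wzaz irukz ksqdi qzhx lgl
Hunk 3: at line 9 remove [qzhx] add [dnkx] -> 11 lines: xxhj urjeb kjewy zsr cds yru wzaz irukz ksqdi dnkx lgl
Hunk 4: at line 7 remove [irukz,ksqdi] add [ikyp,biwzh] -> 11 lines: xxhj urjeb kjewy zsr cds yru wzaz ikyp biwzh dnkx lgl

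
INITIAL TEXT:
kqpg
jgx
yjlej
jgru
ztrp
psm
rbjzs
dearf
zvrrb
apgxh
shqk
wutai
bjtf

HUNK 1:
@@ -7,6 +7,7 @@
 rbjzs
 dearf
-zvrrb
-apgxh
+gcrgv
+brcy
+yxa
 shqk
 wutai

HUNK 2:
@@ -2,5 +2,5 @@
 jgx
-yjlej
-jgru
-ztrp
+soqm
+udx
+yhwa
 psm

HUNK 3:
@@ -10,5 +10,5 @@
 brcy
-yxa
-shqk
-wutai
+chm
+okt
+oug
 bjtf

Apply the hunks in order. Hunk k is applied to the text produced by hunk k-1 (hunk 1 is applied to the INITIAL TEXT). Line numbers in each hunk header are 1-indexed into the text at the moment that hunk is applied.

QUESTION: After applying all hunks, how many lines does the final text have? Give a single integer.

Answer: 14

Derivation:
Hunk 1: at line 7 remove [zvrrb,apgxh] add [gcrgv,brcy,yxa] -> 14 lines: kqpg jgx yjlej jgru ztrp psm rbjzs dearf gcrgv brcy yxa shqk wutai bjtf
Hunk 2: at line 2 remove [yjlej,jgru,ztrp] add [soqm,udx,yhwa] -> 14 lines: kqpg jgx soqm udx yhwa psm rbjzs dearf gcrgv brcy yxa shqk wutai bjtf
Hunk 3: at line 10 remove [yxa,shqk,wutai] add [chm,okt,oug] -> 14 lines: kqpg jgx soqm udx yhwa psm rbjzs dearf gcrgv brcy chm okt oug bjtf
Final line count: 14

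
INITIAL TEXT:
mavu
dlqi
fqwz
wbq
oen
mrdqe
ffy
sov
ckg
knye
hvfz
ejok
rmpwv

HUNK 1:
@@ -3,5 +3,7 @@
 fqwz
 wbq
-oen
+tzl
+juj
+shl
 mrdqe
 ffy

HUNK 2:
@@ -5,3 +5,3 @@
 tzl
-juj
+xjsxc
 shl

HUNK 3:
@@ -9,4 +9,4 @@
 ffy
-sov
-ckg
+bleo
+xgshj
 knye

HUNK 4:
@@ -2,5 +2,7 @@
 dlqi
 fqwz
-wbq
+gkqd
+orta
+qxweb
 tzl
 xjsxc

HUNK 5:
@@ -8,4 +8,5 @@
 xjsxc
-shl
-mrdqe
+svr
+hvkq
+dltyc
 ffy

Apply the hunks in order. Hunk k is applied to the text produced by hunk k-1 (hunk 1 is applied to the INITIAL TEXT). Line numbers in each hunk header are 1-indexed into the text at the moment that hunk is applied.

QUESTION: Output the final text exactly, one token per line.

Hunk 1: at line 3 remove [oen] add [tzl,juj,shl] -> 15 lines: mavu dlqi fqwz wbq tzl juj shl mrdqe ffy sov ckg knye hvfz ejok rmpwv
Hunk 2: at line 5 remove [juj] add [xjsxc] -> 15 lines: mavu dlqi fqwz wbq tzl xjsxc shl mrdqe ffy sov ckg knye hvfz ejok rmpwv
Hunk 3: at line 9 remove [sov,ckg] add [bleo,xgshj] -> 15 lines: mavu dlqi fqwz wbq tzl xjsxc shl mrdqe ffy bleo xgshj knye hvfz ejok rmpwv
Hunk 4: at line 2 remove [wbq] add [gkqd,orta,qxweb] -> 17 lines: mavu dlqi fqwz gkqd orta qxweb tzl xjsxc shl mrdqe ffy bleo xgshj knye hvfz ejok rmpwv
Hunk 5: at line 8 remove [shl,mrdqe] add [svr,hvkq,dltyc] -> 18 lines: mavu dlqi fqwz gkqd orta qxweb tzl xjsxc svr hvkq dltyc ffy bleo xgshj knye hvfz ejok rmpwv

Answer: mavu
dlqi
fqwz
gkqd
orta
qxweb
tzl
xjsxc
svr
hvkq
dltyc
ffy
bleo
xgshj
knye
hvfz
ejok
rmpwv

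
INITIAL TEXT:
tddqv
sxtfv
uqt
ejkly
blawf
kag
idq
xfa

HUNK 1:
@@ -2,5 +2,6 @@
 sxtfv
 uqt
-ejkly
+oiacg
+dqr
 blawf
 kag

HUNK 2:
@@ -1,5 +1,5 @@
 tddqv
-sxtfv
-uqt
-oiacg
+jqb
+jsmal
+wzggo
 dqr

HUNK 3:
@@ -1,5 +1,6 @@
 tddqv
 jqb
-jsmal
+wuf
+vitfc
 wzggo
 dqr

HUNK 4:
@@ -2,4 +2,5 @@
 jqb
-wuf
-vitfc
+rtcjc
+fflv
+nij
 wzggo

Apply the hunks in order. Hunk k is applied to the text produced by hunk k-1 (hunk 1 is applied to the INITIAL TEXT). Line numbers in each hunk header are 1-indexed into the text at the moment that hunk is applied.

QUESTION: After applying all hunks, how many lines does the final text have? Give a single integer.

Hunk 1: at line 2 remove [ejkly] add [oiacg,dqr] -> 9 lines: tddqv sxtfv uqt oiacg dqr blawf kag idq xfa
Hunk 2: at line 1 remove [sxtfv,uqt,oiacg] add [jqb,jsmal,wzggo] -> 9 lines: tddqv jqb jsmal wzggo dqr blawf kag idq xfa
Hunk 3: at line 1 remove [jsmal] add [wuf,vitfc] -> 10 lines: tddqv jqb wuf vitfc wzggo dqr blawf kag idq xfa
Hunk 4: at line 2 remove [wuf,vitfc] add [rtcjc,fflv,nij] -> 11 lines: tddqv jqb rtcjc fflv nij wzggo dqr blawf kag idq xfa
Final line count: 11

Answer: 11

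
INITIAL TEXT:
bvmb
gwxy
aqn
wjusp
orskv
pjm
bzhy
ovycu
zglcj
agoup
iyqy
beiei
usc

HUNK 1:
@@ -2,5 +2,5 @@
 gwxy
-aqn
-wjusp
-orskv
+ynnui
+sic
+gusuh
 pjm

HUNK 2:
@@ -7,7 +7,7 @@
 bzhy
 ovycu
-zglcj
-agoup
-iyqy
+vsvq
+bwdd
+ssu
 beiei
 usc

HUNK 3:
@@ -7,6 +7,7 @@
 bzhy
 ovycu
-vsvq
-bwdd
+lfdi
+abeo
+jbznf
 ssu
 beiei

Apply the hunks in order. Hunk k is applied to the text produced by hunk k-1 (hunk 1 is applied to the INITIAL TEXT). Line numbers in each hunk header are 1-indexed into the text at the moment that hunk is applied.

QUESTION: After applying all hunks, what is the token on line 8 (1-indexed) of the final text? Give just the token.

Hunk 1: at line 2 remove [aqn,wjusp,orskv] add [ynnui,sic,gusuh] -> 13 lines: bvmb gwxy ynnui sic gusuh pjm bzhy ovycu zglcj agoup iyqy beiei usc
Hunk 2: at line 7 remove [zglcj,agoup,iyqy] add [vsvq,bwdd,ssu] -> 13 lines: bvmb gwxy ynnui sic gusuh pjm bzhy ovycu vsvq bwdd ssu beiei usc
Hunk 3: at line 7 remove [vsvq,bwdd] add [lfdi,abeo,jbznf] -> 14 lines: bvmb gwxy ynnui sic gusuh pjm bzhy ovycu lfdi abeo jbznf ssu beiei usc
Final line 8: ovycu

Answer: ovycu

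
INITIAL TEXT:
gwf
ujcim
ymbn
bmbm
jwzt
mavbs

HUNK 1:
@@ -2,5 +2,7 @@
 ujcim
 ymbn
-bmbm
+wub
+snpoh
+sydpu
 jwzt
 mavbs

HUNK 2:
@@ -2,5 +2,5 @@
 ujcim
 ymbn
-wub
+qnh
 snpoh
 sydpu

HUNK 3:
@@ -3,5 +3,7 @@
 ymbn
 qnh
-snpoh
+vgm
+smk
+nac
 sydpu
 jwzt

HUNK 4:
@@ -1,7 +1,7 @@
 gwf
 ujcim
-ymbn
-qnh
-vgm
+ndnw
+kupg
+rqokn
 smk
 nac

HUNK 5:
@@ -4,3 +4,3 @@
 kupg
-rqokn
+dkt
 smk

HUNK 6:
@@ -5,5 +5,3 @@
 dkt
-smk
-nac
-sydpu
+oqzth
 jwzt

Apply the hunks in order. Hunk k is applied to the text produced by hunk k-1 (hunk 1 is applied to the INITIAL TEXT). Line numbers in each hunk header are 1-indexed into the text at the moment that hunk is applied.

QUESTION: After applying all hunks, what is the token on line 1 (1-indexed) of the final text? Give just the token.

Answer: gwf

Derivation:
Hunk 1: at line 2 remove [bmbm] add [wub,snpoh,sydpu] -> 8 lines: gwf ujcim ymbn wub snpoh sydpu jwzt mavbs
Hunk 2: at line 2 remove [wub] add [qnh] -> 8 lines: gwf ujcim ymbn qnh snpoh sydpu jwzt mavbs
Hunk 3: at line 3 remove [snpoh] add [vgm,smk,nac] -> 10 lines: gwf ujcim ymbn qnh vgm smk nac sydpu jwzt mavbs
Hunk 4: at line 1 remove [ymbn,qnh,vgm] add [ndnw,kupg,rqokn] -> 10 lines: gwf ujcim ndnw kupg rqokn smk nac sydpu jwzt mavbs
Hunk 5: at line 4 remove [rqokn] add [dkt] -> 10 lines: gwf ujcim ndnw kupg dkt smk nac sydpu jwzt mavbs
Hunk 6: at line 5 remove [smk,nac,sydpu] add [oqzth] -> 8 lines: gwf ujcim ndnw kupg dkt oqzth jwzt mavbs
Final line 1: gwf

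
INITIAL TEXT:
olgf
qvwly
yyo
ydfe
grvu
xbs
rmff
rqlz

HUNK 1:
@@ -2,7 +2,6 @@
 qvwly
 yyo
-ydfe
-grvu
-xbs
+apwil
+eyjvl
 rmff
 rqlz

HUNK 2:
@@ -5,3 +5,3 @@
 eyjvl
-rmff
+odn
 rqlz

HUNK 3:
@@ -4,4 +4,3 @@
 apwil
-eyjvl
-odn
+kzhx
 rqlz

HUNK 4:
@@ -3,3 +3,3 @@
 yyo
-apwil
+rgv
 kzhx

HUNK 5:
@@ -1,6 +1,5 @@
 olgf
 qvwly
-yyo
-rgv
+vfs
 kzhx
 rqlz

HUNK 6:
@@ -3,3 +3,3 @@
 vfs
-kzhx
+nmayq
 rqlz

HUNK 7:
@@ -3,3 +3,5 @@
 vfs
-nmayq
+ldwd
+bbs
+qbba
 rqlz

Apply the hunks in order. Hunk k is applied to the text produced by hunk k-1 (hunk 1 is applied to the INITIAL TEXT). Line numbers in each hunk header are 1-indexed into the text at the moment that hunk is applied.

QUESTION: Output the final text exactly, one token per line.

Answer: olgf
qvwly
vfs
ldwd
bbs
qbba
rqlz

Derivation:
Hunk 1: at line 2 remove [ydfe,grvu,xbs] add [apwil,eyjvl] -> 7 lines: olgf qvwly yyo apwil eyjvl rmff rqlz
Hunk 2: at line 5 remove [rmff] add [odn] -> 7 lines: olgf qvwly yyo apwil eyjvl odn rqlz
Hunk 3: at line 4 remove [eyjvl,odn] add [kzhx] -> 6 lines: olgf qvwly yyo apwil kzhx rqlz
Hunk 4: at line 3 remove [apwil] add [rgv] -> 6 lines: olgf qvwly yyo rgv kzhx rqlz
Hunk 5: at line 1 remove [yyo,rgv] add [vfs] -> 5 lines: olgf qvwly vfs kzhx rqlz
Hunk 6: at line 3 remove [kzhx] add [nmayq] -> 5 lines: olgf qvwly vfs nmayq rqlz
Hunk 7: at line 3 remove [nmayq] add [ldwd,bbs,qbba] -> 7 lines: olgf qvwly vfs ldwd bbs qbba rqlz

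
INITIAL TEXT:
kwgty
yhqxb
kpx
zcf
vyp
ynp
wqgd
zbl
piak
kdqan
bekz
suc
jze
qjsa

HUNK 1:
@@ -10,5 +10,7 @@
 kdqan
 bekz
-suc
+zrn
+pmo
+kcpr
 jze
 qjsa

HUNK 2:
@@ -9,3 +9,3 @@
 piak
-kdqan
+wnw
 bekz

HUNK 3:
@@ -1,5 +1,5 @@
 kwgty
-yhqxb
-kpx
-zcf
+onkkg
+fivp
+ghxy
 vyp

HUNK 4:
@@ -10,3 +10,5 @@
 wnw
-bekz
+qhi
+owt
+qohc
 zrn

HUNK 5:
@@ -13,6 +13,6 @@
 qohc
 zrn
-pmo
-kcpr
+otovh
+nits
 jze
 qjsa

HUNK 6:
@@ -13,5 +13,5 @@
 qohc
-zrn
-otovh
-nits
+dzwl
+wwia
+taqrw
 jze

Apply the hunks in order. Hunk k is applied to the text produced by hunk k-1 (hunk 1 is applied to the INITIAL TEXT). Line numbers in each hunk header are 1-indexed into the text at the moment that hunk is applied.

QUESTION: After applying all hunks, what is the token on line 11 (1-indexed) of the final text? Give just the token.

Answer: qhi

Derivation:
Hunk 1: at line 10 remove [suc] add [zrn,pmo,kcpr] -> 16 lines: kwgty yhqxb kpx zcf vyp ynp wqgd zbl piak kdqan bekz zrn pmo kcpr jze qjsa
Hunk 2: at line 9 remove [kdqan] add [wnw] -> 16 lines: kwgty yhqxb kpx zcf vyp ynp wqgd zbl piak wnw bekz zrn pmo kcpr jze qjsa
Hunk 3: at line 1 remove [yhqxb,kpx,zcf] add [onkkg,fivp,ghxy] -> 16 lines: kwgty onkkg fivp ghxy vyp ynp wqgd zbl piak wnw bekz zrn pmo kcpr jze qjsa
Hunk 4: at line 10 remove [bekz] add [qhi,owt,qohc] -> 18 lines: kwgty onkkg fivp ghxy vyp ynp wqgd zbl piak wnw qhi owt qohc zrn pmo kcpr jze qjsa
Hunk 5: at line 13 remove [pmo,kcpr] add [otovh,nits] -> 18 lines: kwgty onkkg fivp ghxy vyp ynp wqgd zbl piak wnw qhi owt qohc zrn otovh nits jze qjsa
Hunk 6: at line 13 remove [zrn,otovh,nits] add [dzwl,wwia,taqrw] -> 18 lines: kwgty onkkg fivp ghxy vyp ynp wqgd zbl piak wnw qhi owt qohc dzwl wwia taqrw jze qjsa
Final line 11: qhi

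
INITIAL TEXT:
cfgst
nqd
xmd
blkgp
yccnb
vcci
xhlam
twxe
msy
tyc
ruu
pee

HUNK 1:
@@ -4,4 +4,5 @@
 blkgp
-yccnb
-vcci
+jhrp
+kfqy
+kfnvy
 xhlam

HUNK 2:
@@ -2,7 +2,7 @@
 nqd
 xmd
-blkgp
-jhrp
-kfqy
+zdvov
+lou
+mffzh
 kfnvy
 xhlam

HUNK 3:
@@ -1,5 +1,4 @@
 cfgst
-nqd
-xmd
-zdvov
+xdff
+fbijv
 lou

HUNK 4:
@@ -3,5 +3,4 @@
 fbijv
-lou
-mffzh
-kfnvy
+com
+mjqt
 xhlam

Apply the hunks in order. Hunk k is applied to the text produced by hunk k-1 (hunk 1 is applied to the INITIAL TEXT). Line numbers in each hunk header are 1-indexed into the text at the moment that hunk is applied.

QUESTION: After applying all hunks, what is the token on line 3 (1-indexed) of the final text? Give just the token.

Answer: fbijv

Derivation:
Hunk 1: at line 4 remove [yccnb,vcci] add [jhrp,kfqy,kfnvy] -> 13 lines: cfgst nqd xmd blkgp jhrp kfqy kfnvy xhlam twxe msy tyc ruu pee
Hunk 2: at line 2 remove [blkgp,jhrp,kfqy] add [zdvov,lou,mffzh] -> 13 lines: cfgst nqd xmd zdvov lou mffzh kfnvy xhlam twxe msy tyc ruu pee
Hunk 3: at line 1 remove [nqd,xmd,zdvov] add [xdff,fbijv] -> 12 lines: cfgst xdff fbijv lou mffzh kfnvy xhlam twxe msy tyc ruu pee
Hunk 4: at line 3 remove [lou,mffzh,kfnvy] add [com,mjqt] -> 11 lines: cfgst xdff fbijv com mjqt xhlam twxe msy tyc ruu pee
Final line 3: fbijv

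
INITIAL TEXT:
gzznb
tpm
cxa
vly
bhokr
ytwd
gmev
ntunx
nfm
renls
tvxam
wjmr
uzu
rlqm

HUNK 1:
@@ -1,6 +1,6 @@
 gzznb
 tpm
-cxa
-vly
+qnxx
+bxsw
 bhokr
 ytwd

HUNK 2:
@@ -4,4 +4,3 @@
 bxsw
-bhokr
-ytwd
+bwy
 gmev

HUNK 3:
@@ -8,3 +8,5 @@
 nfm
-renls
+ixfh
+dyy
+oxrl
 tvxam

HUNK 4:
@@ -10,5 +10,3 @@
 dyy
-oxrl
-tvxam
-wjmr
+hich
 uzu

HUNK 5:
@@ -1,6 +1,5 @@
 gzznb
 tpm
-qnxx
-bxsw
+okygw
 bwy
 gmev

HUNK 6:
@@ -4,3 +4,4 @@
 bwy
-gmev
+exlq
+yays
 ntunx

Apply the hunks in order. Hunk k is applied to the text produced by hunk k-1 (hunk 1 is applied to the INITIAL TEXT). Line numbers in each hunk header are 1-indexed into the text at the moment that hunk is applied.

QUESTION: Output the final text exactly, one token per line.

Hunk 1: at line 1 remove [cxa,vly] add [qnxx,bxsw] -> 14 lines: gzznb tpm qnxx bxsw bhokr ytwd gmev ntunx nfm renls tvxam wjmr uzu rlqm
Hunk 2: at line 4 remove [bhokr,ytwd] add [bwy] -> 13 lines: gzznb tpm qnxx bxsw bwy gmev ntunx nfm renls tvxam wjmr uzu rlqm
Hunk 3: at line 8 remove [renls] add [ixfh,dyy,oxrl] -> 15 lines: gzznb tpm qnxx bxsw bwy gmev ntunx nfm ixfh dyy oxrl tvxam wjmr uzu rlqm
Hunk 4: at line 10 remove [oxrl,tvxam,wjmr] add [hich] -> 13 lines: gzznb tpm qnxx bxsw bwy gmev ntunx nfm ixfh dyy hich uzu rlqm
Hunk 5: at line 1 remove [qnxx,bxsw] add [okygw] -> 12 lines: gzznb tpm okygw bwy gmev ntunx nfm ixfh dyy hich uzu rlqm
Hunk 6: at line 4 remove [gmev] add [exlq,yays] -> 13 lines: gzznb tpm okygw bwy exlq yays ntunx nfm ixfh dyy hich uzu rlqm

Answer: gzznb
tpm
okygw
bwy
exlq
yays
ntunx
nfm
ixfh
dyy
hich
uzu
rlqm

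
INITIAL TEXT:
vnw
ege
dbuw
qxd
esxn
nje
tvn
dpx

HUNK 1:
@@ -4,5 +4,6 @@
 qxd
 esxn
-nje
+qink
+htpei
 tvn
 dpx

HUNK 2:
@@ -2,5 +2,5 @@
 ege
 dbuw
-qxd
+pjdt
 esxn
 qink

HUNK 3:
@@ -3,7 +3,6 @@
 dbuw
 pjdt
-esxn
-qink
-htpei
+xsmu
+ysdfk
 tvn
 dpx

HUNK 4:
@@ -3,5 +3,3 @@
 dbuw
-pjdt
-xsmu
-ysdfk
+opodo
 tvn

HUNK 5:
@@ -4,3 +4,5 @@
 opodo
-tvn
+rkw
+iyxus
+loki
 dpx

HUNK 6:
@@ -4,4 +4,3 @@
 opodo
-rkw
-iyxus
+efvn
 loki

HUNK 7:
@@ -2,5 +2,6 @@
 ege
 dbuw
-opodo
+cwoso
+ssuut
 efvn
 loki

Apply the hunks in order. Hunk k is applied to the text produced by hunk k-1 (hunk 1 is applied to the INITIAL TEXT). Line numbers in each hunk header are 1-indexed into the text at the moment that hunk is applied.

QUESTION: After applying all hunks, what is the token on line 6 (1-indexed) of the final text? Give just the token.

Answer: efvn

Derivation:
Hunk 1: at line 4 remove [nje] add [qink,htpei] -> 9 lines: vnw ege dbuw qxd esxn qink htpei tvn dpx
Hunk 2: at line 2 remove [qxd] add [pjdt] -> 9 lines: vnw ege dbuw pjdt esxn qink htpei tvn dpx
Hunk 3: at line 3 remove [esxn,qink,htpei] add [xsmu,ysdfk] -> 8 lines: vnw ege dbuw pjdt xsmu ysdfk tvn dpx
Hunk 4: at line 3 remove [pjdt,xsmu,ysdfk] add [opodo] -> 6 lines: vnw ege dbuw opodo tvn dpx
Hunk 5: at line 4 remove [tvn] add [rkw,iyxus,loki] -> 8 lines: vnw ege dbuw opodo rkw iyxus loki dpx
Hunk 6: at line 4 remove [rkw,iyxus] add [efvn] -> 7 lines: vnw ege dbuw opodo efvn loki dpx
Hunk 7: at line 2 remove [opodo] add [cwoso,ssuut] -> 8 lines: vnw ege dbuw cwoso ssuut efvn loki dpx
Final line 6: efvn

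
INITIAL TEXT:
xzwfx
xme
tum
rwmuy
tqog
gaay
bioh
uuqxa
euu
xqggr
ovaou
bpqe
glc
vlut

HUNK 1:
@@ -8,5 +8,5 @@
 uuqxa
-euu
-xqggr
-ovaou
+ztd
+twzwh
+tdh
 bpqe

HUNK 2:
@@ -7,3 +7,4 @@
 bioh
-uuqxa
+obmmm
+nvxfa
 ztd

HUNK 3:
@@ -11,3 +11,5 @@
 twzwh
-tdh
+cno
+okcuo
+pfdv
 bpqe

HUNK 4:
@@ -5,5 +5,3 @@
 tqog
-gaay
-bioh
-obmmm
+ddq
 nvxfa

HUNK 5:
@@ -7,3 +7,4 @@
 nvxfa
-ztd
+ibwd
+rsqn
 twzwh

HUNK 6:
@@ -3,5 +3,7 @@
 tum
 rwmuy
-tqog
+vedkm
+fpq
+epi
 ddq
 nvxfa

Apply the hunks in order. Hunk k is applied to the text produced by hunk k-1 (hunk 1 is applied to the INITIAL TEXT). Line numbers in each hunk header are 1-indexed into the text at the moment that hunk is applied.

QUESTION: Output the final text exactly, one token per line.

Answer: xzwfx
xme
tum
rwmuy
vedkm
fpq
epi
ddq
nvxfa
ibwd
rsqn
twzwh
cno
okcuo
pfdv
bpqe
glc
vlut

Derivation:
Hunk 1: at line 8 remove [euu,xqggr,ovaou] add [ztd,twzwh,tdh] -> 14 lines: xzwfx xme tum rwmuy tqog gaay bioh uuqxa ztd twzwh tdh bpqe glc vlut
Hunk 2: at line 7 remove [uuqxa] add [obmmm,nvxfa] -> 15 lines: xzwfx xme tum rwmuy tqog gaay bioh obmmm nvxfa ztd twzwh tdh bpqe glc vlut
Hunk 3: at line 11 remove [tdh] add [cno,okcuo,pfdv] -> 17 lines: xzwfx xme tum rwmuy tqog gaay bioh obmmm nvxfa ztd twzwh cno okcuo pfdv bpqe glc vlut
Hunk 4: at line 5 remove [gaay,bioh,obmmm] add [ddq] -> 15 lines: xzwfx xme tum rwmuy tqog ddq nvxfa ztd twzwh cno okcuo pfdv bpqe glc vlut
Hunk 5: at line 7 remove [ztd] add [ibwd,rsqn] -> 16 lines: xzwfx xme tum rwmuy tqog ddq nvxfa ibwd rsqn twzwh cno okcuo pfdv bpqe glc vlut
Hunk 6: at line 3 remove [tqog] add [vedkm,fpq,epi] -> 18 lines: xzwfx xme tum rwmuy vedkm fpq epi ddq nvxfa ibwd rsqn twzwh cno okcuo pfdv bpqe glc vlut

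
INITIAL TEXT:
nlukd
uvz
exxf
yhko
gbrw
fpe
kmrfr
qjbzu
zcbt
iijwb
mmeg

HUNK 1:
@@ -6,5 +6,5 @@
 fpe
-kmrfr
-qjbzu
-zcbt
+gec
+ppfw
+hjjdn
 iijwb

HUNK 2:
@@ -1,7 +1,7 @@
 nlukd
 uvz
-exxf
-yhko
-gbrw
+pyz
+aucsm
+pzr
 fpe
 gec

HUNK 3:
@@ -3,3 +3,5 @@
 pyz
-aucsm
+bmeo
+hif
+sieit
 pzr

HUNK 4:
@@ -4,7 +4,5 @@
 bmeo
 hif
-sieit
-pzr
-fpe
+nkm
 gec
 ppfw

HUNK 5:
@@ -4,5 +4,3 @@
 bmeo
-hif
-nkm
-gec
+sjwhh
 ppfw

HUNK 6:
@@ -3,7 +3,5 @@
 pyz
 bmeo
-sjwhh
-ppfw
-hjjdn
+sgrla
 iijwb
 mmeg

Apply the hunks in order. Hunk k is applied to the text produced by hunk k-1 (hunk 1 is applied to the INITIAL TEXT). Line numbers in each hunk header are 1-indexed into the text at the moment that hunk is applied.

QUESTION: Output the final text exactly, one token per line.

Hunk 1: at line 6 remove [kmrfr,qjbzu,zcbt] add [gec,ppfw,hjjdn] -> 11 lines: nlukd uvz exxf yhko gbrw fpe gec ppfw hjjdn iijwb mmeg
Hunk 2: at line 1 remove [exxf,yhko,gbrw] add [pyz,aucsm,pzr] -> 11 lines: nlukd uvz pyz aucsm pzr fpe gec ppfw hjjdn iijwb mmeg
Hunk 3: at line 3 remove [aucsm] add [bmeo,hif,sieit] -> 13 lines: nlukd uvz pyz bmeo hif sieit pzr fpe gec ppfw hjjdn iijwb mmeg
Hunk 4: at line 4 remove [sieit,pzr,fpe] add [nkm] -> 11 lines: nlukd uvz pyz bmeo hif nkm gec ppfw hjjdn iijwb mmeg
Hunk 5: at line 4 remove [hif,nkm,gec] add [sjwhh] -> 9 lines: nlukd uvz pyz bmeo sjwhh ppfw hjjdn iijwb mmeg
Hunk 6: at line 3 remove [sjwhh,ppfw,hjjdn] add [sgrla] -> 7 lines: nlukd uvz pyz bmeo sgrla iijwb mmeg

Answer: nlukd
uvz
pyz
bmeo
sgrla
iijwb
mmeg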